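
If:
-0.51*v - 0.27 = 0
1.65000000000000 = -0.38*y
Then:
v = -0.53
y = -4.34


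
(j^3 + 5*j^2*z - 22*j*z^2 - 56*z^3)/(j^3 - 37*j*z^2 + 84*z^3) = (-j - 2*z)/(-j + 3*z)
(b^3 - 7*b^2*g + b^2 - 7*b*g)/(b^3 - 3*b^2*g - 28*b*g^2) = (b + 1)/(b + 4*g)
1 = 1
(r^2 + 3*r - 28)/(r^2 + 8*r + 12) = (r^2 + 3*r - 28)/(r^2 + 8*r + 12)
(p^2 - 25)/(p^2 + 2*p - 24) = (p^2 - 25)/(p^2 + 2*p - 24)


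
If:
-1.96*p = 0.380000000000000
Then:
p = -0.19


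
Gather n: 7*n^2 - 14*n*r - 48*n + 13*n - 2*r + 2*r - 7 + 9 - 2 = 7*n^2 + n*(-14*r - 35)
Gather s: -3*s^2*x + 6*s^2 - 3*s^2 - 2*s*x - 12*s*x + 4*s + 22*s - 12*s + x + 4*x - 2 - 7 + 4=s^2*(3 - 3*x) + s*(14 - 14*x) + 5*x - 5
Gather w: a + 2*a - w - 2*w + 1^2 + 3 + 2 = 3*a - 3*w + 6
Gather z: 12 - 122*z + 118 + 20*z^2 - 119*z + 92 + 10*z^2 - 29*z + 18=30*z^2 - 270*z + 240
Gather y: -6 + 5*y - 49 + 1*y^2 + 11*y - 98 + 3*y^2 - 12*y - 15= 4*y^2 + 4*y - 168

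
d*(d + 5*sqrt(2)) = d^2 + 5*sqrt(2)*d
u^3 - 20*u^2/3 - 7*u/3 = u*(u - 7)*(u + 1/3)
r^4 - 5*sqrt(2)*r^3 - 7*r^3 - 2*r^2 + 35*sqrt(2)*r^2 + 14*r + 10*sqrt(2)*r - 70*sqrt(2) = (r - 7)*(r - 5*sqrt(2))*(r - sqrt(2))*(r + sqrt(2))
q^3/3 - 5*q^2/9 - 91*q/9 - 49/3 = (q/3 + 1)*(q - 7)*(q + 7/3)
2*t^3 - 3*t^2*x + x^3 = (-t + x)^2*(2*t + x)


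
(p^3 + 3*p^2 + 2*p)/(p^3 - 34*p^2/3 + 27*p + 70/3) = 3*p*(p^2 + 3*p + 2)/(3*p^3 - 34*p^2 + 81*p + 70)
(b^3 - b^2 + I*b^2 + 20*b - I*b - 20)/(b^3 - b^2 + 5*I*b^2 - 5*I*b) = (b - 4*I)/b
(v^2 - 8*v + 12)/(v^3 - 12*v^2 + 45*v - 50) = (v - 6)/(v^2 - 10*v + 25)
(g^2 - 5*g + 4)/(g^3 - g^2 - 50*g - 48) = (-g^2 + 5*g - 4)/(-g^3 + g^2 + 50*g + 48)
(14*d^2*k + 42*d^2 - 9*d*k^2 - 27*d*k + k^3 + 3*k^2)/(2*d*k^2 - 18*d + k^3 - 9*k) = (14*d^2 - 9*d*k + k^2)/(2*d*k - 6*d + k^2 - 3*k)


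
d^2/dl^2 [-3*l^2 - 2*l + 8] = -6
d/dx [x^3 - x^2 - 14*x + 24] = 3*x^2 - 2*x - 14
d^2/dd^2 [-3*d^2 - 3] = -6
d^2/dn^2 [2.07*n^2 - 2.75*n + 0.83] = 4.14000000000000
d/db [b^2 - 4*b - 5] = 2*b - 4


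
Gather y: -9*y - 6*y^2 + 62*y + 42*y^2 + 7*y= 36*y^2 + 60*y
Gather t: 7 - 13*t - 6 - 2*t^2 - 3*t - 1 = -2*t^2 - 16*t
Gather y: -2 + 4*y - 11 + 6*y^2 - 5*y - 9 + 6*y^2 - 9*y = 12*y^2 - 10*y - 22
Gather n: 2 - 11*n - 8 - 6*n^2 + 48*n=-6*n^2 + 37*n - 6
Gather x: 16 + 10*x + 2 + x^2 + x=x^2 + 11*x + 18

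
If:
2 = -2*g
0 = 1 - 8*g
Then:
No Solution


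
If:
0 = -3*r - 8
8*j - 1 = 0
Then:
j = 1/8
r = -8/3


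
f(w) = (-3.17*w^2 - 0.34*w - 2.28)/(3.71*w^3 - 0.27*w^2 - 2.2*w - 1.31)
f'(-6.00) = 0.02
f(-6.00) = 0.14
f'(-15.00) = 0.00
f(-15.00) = 0.06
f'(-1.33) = 1.28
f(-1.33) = 0.98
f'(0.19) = -0.69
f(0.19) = 1.44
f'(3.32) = 0.12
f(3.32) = -0.31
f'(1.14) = 39.16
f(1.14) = -5.11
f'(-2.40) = 0.22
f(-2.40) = 0.40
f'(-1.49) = 0.89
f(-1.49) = 0.81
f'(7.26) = 0.02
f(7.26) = -0.12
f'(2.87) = 0.19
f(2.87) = -0.38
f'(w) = (-6.34*w - 0.34)/(3.71*w^3 - 0.27*w^2 - 2.2*w - 1.31) + (-11.13*w^2 + 0.54*w + 2.2)*(-3.17*w^2 - 0.34*w - 2.28)/(3.71*w^3 - 0.27*w^2 - 2.2*w - 1.31)^2 = (11.7607*w^4 + 2.5228*w^3 + 32.2586*w^2 + 7.0742*w - 4.5706)/(13.7641*w^6 - 2.0034*w^5 - 16.2511*w^4 - 8.5322*w^3 + 5.5474*w^2 + 5.764*w + 1.7161)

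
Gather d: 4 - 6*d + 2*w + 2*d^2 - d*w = 2*d^2 + d*(-w - 6) + 2*w + 4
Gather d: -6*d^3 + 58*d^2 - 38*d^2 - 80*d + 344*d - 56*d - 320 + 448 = -6*d^3 + 20*d^2 + 208*d + 128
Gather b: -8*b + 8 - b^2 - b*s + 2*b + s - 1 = -b^2 + b*(-s - 6) + s + 7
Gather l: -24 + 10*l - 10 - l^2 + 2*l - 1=-l^2 + 12*l - 35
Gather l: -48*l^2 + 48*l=-48*l^2 + 48*l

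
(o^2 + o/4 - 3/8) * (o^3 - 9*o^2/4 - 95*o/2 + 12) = o^5 - 2*o^4 - 775*o^3/16 + 31*o^2/32 + 333*o/16 - 9/2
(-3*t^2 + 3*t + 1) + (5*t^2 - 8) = 2*t^2 + 3*t - 7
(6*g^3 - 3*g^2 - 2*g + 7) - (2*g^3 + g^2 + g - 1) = 4*g^3 - 4*g^2 - 3*g + 8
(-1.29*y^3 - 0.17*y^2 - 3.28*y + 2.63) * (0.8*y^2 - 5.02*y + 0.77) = -1.032*y^5 + 6.3398*y^4 - 2.7639*y^3 + 18.4387*y^2 - 15.7282*y + 2.0251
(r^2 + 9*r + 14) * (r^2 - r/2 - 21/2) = r^4 + 17*r^3/2 - r^2 - 203*r/2 - 147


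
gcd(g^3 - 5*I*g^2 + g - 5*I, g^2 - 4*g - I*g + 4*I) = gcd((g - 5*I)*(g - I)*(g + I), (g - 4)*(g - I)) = g - I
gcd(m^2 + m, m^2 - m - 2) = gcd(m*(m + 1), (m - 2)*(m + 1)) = m + 1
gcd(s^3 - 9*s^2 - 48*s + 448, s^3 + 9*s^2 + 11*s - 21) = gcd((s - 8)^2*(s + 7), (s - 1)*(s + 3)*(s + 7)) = s + 7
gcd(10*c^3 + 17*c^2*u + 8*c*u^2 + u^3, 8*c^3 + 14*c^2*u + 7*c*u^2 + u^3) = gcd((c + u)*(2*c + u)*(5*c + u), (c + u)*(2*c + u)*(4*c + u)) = 2*c^2 + 3*c*u + u^2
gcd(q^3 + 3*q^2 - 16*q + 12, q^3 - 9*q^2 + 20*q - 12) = q^2 - 3*q + 2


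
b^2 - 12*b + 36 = (b - 6)^2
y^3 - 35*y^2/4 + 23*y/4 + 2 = (y - 8)*(y - 1)*(y + 1/4)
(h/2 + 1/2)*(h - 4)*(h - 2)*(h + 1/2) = h^4/2 - 9*h^3/4 - h^2/4 + 9*h/2 + 2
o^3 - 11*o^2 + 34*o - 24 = (o - 6)*(o - 4)*(o - 1)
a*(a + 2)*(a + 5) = a^3 + 7*a^2 + 10*a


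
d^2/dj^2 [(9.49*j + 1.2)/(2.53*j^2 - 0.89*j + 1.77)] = ((10.8202 - 144.0582*j)*(2.53*j^2 - 0.89*j + 1.77) + (5.06*j - 0.89)*(9.49*j + 1.2)*(10.12*j - 1.78))/(2.53*j^2 - 0.89*j + 1.77)^3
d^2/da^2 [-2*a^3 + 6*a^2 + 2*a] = 12 - 12*a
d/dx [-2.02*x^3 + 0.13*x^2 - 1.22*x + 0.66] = -6.06*x^2 + 0.26*x - 1.22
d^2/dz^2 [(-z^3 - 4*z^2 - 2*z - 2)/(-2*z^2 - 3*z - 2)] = 2*(-11*z^3 - 6*z^2 + 24*z + 14)/(8*z^6 + 36*z^5 + 78*z^4 + 99*z^3 + 78*z^2 + 36*z + 8)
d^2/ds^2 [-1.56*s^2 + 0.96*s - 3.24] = -3.12000000000000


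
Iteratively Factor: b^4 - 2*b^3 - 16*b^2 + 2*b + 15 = (b + 1)*(b^3 - 3*b^2 - 13*b + 15) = (b - 5)*(b + 1)*(b^2 + 2*b - 3) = (b - 5)*(b + 1)*(b + 3)*(b - 1)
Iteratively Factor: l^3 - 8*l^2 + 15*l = (l - 3)*(l^2 - 5*l) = l*(l - 3)*(l - 5)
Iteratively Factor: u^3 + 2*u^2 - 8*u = (u + 4)*(u^2 - 2*u) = u*(u + 4)*(u - 2)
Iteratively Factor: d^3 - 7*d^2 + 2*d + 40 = (d - 5)*(d^2 - 2*d - 8) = (d - 5)*(d - 4)*(d + 2)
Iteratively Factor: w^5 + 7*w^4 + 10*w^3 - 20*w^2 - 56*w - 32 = (w + 4)*(w^4 + 3*w^3 - 2*w^2 - 12*w - 8) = (w + 2)*(w + 4)*(w^3 + w^2 - 4*w - 4) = (w - 2)*(w + 2)*(w + 4)*(w^2 + 3*w + 2) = (w - 2)*(w + 1)*(w + 2)*(w + 4)*(w + 2)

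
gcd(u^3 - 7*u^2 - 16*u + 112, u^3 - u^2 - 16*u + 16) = u^2 - 16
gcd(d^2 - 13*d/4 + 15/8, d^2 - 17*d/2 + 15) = d - 5/2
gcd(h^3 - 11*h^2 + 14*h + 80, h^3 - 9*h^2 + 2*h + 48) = h^2 - 6*h - 16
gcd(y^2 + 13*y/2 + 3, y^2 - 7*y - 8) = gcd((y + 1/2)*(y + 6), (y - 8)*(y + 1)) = 1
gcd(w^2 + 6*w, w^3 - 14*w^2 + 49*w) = w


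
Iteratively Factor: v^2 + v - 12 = (v - 3)*(v + 4)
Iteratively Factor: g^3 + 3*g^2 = (g + 3)*(g^2) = g*(g + 3)*(g)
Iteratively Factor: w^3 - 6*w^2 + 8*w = (w - 4)*(w^2 - 2*w) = (w - 4)*(w - 2)*(w)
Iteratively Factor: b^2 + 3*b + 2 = (b + 2)*(b + 1)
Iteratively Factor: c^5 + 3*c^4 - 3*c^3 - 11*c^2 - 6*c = (c)*(c^4 + 3*c^3 - 3*c^2 - 11*c - 6) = c*(c + 1)*(c^3 + 2*c^2 - 5*c - 6) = c*(c - 2)*(c + 1)*(c^2 + 4*c + 3) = c*(c - 2)*(c + 1)^2*(c + 3)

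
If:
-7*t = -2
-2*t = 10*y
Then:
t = 2/7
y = -2/35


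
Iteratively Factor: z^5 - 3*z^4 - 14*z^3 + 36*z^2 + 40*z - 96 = (z - 2)*(z^4 - z^3 - 16*z^2 + 4*z + 48) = (z - 2)^2*(z^3 + z^2 - 14*z - 24) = (z - 2)^2*(z + 3)*(z^2 - 2*z - 8) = (z - 4)*(z - 2)^2*(z + 3)*(z + 2)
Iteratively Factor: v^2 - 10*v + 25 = (v - 5)*(v - 5)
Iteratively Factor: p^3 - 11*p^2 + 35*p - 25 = (p - 5)*(p^2 - 6*p + 5) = (p - 5)^2*(p - 1)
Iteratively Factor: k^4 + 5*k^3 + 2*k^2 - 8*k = (k + 4)*(k^3 + k^2 - 2*k) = (k - 1)*(k + 4)*(k^2 + 2*k) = (k - 1)*(k + 2)*(k + 4)*(k)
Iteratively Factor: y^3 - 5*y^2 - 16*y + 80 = (y - 4)*(y^2 - y - 20) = (y - 5)*(y - 4)*(y + 4)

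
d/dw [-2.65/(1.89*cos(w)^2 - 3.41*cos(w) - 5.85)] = (9.0365 - 10.017*cos(w))*sin(w)/(-1.89*cos(w)^2 + 3.41*cos(w) + 5.85)^2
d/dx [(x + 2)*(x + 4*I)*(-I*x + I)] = -3*I*x^2 + 2*x*(4 - I) + 4 + 2*I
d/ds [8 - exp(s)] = -exp(s)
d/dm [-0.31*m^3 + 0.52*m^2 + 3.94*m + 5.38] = -0.93*m^2 + 1.04*m + 3.94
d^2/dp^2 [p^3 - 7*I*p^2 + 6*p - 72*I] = 6*p - 14*I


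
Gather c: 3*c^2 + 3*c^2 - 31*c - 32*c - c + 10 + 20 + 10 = 6*c^2 - 64*c + 40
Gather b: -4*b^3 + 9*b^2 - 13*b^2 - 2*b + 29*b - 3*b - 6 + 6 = -4*b^3 - 4*b^2 + 24*b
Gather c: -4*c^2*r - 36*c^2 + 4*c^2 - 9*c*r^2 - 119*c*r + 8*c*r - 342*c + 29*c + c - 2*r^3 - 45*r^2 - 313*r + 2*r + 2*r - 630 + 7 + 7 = c^2*(-4*r - 32) + c*(-9*r^2 - 111*r - 312) - 2*r^3 - 45*r^2 - 309*r - 616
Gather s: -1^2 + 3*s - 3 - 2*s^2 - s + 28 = -2*s^2 + 2*s + 24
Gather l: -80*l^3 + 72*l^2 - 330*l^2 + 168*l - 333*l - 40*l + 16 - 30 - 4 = -80*l^3 - 258*l^2 - 205*l - 18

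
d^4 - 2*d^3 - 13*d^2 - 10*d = d*(d - 5)*(d + 1)*(d + 2)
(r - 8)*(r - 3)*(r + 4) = r^3 - 7*r^2 - 20*r + 96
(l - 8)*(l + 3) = l^2 - 5*l - 24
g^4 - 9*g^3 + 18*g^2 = g^2*(g - 6)*(g - 3)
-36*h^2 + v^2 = (-6*h + v)*(6*h + v)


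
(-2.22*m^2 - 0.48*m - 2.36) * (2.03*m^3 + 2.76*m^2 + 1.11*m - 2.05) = -4.5066*m^5 - 7.1016*m^4 - 8.5798*m^3 - 2.4954*m^2 - 1.6356*m + 4.838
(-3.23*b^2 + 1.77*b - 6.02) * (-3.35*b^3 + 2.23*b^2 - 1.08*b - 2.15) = 10.8205*b^5 - 13.1324*b^4 + 27.6025*b^3 - 8.3917*b^2 + 2.6961*b + 12.943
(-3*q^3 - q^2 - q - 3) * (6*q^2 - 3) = -18*q^5 - 6*q^4 + 3*q^3 - 15*q^2 + 3*q + 9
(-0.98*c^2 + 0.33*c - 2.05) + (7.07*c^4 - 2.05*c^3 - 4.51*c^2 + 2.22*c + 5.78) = 7.07*c^4 - 2.05*c^3 - 5.49*c^2 + 2.55*c + 3.73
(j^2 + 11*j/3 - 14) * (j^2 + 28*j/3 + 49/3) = j^4 + 13*j^3 + 329*j^2/9 - 637*j/9 - 686/3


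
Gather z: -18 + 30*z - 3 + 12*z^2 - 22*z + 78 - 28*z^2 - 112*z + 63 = -16*z^2 - 104*z + 120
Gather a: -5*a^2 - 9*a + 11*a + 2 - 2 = -5*a^2 + 2*a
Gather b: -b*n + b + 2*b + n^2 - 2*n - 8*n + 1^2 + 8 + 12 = b*(3 - n) + n^2 - 10*n + 21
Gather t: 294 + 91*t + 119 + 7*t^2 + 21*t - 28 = 7*t^2 + 112*t + 385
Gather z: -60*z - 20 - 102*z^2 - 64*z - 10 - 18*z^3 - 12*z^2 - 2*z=-18*z^3 - 114*z^2 - 126*z - 30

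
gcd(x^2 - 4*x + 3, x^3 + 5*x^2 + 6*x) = 1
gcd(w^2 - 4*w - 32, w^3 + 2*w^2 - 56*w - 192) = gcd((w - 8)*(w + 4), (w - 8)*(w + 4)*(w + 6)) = w^2 - 4*w - 32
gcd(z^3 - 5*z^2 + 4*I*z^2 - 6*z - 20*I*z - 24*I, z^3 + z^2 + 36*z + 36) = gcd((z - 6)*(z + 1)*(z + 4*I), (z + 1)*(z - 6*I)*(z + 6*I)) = z + 1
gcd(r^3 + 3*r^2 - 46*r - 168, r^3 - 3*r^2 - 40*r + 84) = r^2 - r - 42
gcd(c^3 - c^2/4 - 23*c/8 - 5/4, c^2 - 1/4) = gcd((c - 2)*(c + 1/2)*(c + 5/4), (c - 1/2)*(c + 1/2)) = c + 1/2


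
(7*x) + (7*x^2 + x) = 7*x^2 + 8*x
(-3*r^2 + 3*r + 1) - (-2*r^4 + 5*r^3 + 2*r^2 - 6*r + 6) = 2*r^4 - 5*r^3 - 5*r^2 + 9*r - 5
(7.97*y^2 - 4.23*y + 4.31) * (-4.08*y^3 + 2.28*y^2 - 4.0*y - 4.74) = -32.5176*y^5 + 35.43*y^4 - 59.1092*y^3 - 11.031*y^2 + 2.81020000000001*y - 20.4294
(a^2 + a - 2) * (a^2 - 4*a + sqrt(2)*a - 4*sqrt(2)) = a^4 - 3*a^3 + sqrt(2)*a^3 - 6*a^2 - 3*sqrt(2)*a^2 - 6*sqrt(2)*a + 8*a + 8*sqrt(2)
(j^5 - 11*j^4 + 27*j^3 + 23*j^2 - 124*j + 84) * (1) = j^5 - 11*j^4 + 27*j^3 + 23*j^2 - 124*j + 84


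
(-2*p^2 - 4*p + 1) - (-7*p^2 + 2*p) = 5*p^2 - 6*p + 1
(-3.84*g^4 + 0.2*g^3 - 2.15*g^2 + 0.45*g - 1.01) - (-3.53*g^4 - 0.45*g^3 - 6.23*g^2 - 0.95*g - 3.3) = -0.31*g^4 + 0.65*g^3 + 4.08*g^2 + 1.4*g + 2.29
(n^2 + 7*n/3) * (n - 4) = n^3 - 5*n^2/3 - 28*n/3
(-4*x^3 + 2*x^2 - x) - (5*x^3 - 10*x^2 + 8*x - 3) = -9*x^3 + 12*x^2 - 9*x + 3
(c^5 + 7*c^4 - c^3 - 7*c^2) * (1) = c^5 + 7*c^4 - c^3 - 7*c^2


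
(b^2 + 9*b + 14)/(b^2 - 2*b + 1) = (b^2 + 9*b + 14)/(b^2 - 2*b + 1)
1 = 1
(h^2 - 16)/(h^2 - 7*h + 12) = (h + 4)/(h - 3)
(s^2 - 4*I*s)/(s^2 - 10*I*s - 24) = s/(s - 6*I)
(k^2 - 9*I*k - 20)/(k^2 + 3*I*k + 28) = (k - 5*I)/(k + 7*I)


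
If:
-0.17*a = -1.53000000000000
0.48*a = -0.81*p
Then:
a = 9.00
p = -5.33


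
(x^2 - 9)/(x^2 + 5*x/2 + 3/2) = 2*(x^2 - 9)/(2*x^2 + 5*x + 3)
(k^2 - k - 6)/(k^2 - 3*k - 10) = (k - 3)/(k - 5)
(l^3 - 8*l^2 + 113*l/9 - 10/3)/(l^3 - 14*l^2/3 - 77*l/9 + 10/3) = (3*l - 5)/(3*l + 5)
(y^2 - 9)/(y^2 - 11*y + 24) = (y + 3)/(y - 8)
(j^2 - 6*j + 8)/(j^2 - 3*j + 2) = (j - 4)/(j - 1)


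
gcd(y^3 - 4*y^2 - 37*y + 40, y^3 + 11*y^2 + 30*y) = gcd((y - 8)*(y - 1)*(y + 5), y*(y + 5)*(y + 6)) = y + 5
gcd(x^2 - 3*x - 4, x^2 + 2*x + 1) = x + 1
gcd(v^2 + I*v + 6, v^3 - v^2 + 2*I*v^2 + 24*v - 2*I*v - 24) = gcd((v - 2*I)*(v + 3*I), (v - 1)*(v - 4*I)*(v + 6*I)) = 1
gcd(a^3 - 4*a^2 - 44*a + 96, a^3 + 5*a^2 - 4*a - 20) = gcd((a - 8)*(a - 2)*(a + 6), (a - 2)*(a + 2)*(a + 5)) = a - 2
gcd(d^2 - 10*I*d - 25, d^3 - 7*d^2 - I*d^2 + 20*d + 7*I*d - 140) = d - 5*I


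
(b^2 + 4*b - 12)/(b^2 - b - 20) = (-b^2 - 4*b + 12)/(-b^2 + b + 20)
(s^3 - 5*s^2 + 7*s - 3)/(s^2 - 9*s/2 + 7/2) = 2*(s^2 - 4*s + 3)/(2*s - 7)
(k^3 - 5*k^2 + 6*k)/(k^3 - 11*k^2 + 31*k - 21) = k*(k - 2)/(k^2 - 8*k + 7)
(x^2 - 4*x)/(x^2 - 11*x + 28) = x/(x - 7)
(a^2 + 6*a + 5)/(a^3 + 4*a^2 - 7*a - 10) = 1/(a - 2)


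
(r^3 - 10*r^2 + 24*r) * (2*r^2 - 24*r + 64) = 2*r^5 - 44*r^4 + 352*r^3 - 1216*r^2 + 1536*r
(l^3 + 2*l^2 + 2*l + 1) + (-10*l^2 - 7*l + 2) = l^3 - 8*l^2 - 5*l + 3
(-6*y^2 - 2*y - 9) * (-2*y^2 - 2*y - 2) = 12*y^4 + 16*y^3 + 34*y^2 + 22*y + 18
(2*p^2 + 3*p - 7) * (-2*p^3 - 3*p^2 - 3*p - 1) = -4*p^5 - 12*p^4 - p^3 + 10*p^2 + 18*p + 7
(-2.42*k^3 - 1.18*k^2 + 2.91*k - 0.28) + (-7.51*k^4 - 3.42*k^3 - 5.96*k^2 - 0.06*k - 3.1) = -7.51*k^4 - 5.84*k^3 - 7.14*k^2 + 2.85*k - 3.38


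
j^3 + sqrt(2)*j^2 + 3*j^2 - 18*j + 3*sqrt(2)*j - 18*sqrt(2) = (j - 3)*(j + 6)*(j + sqrt(2))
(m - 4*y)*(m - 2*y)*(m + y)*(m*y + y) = m^4*y - 5*m^3*y^2 + m^3*y + 2*m^2*y^3 - 5*m^2*y^2 + 8*m*y^4 + 2*m*y^3 + 8*y^4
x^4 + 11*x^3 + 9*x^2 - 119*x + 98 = (x - 2)*(x - 1)*(x + 7)^2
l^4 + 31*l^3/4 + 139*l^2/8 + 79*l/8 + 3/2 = (l + 1/4)*(l + 1/2)*(l + 3)*(l + 4)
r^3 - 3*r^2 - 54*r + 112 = (r - 8)*(r - 2)*(r + 7)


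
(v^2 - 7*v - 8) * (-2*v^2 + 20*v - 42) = -2*v^4 + 34*v^3 - 166*v^2 + 134*v + 336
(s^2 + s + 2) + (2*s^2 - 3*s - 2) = 3*s^2 - 2*s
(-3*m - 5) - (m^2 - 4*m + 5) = -m^2 + m - 10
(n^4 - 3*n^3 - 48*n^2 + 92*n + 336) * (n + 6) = n^5 + 3*n^4 - 66*n^3 - 196*n^2 + 888*n + 2016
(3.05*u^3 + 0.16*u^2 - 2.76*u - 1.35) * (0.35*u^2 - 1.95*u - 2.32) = 1.0675*u^5 - 5.8915*u^4 - 8.354*u^3 + 4.5383*u^2 + 9.0357*u + 3.132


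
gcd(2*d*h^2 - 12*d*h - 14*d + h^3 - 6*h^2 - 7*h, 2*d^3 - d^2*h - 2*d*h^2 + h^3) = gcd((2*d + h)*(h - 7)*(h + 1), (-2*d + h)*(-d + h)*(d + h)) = 1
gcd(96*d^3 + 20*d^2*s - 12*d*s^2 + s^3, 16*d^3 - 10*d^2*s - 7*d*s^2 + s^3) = -16*d^2 - 6*d*s + s^2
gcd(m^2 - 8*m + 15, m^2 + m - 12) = m - 3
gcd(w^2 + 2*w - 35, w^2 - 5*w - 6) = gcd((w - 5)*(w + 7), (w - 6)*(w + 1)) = 1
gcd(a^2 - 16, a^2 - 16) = a^2 - 16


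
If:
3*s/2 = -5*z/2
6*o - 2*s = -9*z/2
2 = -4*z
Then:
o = 47/72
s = 5/6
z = -1/2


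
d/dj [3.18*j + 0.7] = 3.18000000000000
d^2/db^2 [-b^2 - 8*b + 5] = -2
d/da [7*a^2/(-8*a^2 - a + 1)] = 7*a*(2 - a)/(64*a^4 + 16*a^3 - 15*a^2 - 2*a + 1)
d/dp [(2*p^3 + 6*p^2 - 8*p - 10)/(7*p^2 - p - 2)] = 2*(7*p^4 - 2*p^3 + 19*p^2 + 58*p + 3)/(49*p^4 - 14*p^3 - 27*p^2 + 4*p + 4)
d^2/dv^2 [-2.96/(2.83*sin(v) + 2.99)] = (23.706344*sin(v)^2 - 25.046632*sin(v) - 47.412688)/(2.83*sin(v) + 2.99)^3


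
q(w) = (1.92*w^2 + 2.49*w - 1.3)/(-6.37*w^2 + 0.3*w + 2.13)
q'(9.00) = 0.00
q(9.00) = -0.35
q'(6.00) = 0.01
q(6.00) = -0.37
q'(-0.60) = 141.28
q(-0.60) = 6.13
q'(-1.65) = 0.26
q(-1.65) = 0.01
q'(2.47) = 0.07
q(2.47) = -0.46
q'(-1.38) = 0.45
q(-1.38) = 0.10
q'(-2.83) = 0.07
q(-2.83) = -0.14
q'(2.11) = 0.09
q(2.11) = -0.49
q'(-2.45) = 0.09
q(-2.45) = -0.11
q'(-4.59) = 0.02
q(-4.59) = -0.21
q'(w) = (3.84*w + 2.49)/(-6.37*w^2 + 0.3*w + 2.13) + (12.74*w - 0.3)*(1.92*w^2 + 2.49*w - 1.3)/(-6.37*w^2 + 0.3*w + 2.13)^2 = (16.4373*w^2 - 8.3828*w + 5.6937)/(40.5769*w^4 - 3.822*w^3 - 27.0462*w^2 + 1.278*w + 4.5369)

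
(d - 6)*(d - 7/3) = d^2 - 25*d/3 + 14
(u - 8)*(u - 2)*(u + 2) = u^3 - 8*u^2 - 4*u + 32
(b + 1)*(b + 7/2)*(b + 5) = b^3 + 19*b^2/2 + 26*b + 35/2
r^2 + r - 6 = (r - 2)*(r + 3)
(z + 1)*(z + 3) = z^2 + 4*z + 3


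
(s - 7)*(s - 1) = s^2 - 8*s + 7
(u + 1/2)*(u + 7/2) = u^2 + 4*u + 7/4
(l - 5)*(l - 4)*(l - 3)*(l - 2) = l^4 - 14*l^3 + 71*l^2 - 154*l + 120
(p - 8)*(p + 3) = p^2 - 5*p - 24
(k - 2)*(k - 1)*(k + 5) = k^3 + 2*k^2 - 13*k + 10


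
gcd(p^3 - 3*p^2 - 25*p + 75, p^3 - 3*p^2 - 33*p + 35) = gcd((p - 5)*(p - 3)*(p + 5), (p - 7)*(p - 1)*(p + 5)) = p + 5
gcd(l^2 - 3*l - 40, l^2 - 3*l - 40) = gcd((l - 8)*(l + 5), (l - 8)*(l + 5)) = l^2 - 3*l - 40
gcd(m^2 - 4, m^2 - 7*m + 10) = m - 2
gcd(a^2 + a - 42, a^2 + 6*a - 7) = a + 7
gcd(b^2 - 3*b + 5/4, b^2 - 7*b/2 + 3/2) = b - 1/2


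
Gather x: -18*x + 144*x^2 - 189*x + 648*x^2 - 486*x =792*x^2 - 693*x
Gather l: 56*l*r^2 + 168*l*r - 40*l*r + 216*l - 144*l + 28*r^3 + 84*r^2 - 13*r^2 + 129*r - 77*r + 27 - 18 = l*(56*r^2 + 128*r + 72) + 28*r^3 + 71*r^2 + 52*r + 9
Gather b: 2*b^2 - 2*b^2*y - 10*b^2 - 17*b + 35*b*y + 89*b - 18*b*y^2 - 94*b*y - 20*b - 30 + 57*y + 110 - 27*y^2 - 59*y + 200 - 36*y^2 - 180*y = b^2*(-2*y - 8) + b*(-18*y^2 - 59*y + 52) - 63*y^2 - 182*y + 280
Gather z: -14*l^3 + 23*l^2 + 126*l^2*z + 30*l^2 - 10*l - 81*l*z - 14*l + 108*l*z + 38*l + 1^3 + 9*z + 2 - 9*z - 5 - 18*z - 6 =-14*l^3 + 53*l^2 + 14*l + z*(126*l^2 + 27*l - 18) - 8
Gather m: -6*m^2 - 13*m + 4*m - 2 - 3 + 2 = -6*m^2 - 9*m - 3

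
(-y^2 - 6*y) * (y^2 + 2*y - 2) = -y^4 - 8*y^3 - 10*y^2 + 12*y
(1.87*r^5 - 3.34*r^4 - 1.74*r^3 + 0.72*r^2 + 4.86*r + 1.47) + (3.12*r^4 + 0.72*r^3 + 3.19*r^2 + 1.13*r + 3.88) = 1.87*r^5 - 0.22*r^4 - 1.02*r^3 + 3.91*r^2 + 5.99*r + 5.35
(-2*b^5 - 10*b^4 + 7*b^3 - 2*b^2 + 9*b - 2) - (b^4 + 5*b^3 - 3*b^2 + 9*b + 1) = -2*b^5 - 11*b^4 + 2*b^3 + b^2 - 3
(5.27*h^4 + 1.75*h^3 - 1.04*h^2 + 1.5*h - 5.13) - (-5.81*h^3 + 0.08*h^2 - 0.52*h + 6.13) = 5.27*h^4 + 7.56*h^3 - 1.12*h^2 + 2.02*h - 11.26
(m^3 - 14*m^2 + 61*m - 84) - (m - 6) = m^3 - 14*m^2 + 60*m - 78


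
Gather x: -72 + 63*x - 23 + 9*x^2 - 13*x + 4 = 9*x^2 + 50*x - 91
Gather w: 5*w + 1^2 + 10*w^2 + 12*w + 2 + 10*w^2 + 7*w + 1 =20*w^2 + 24*w + 4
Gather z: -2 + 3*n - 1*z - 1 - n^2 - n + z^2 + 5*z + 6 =-n^2 + 2*n + z^2 + 4*z + 3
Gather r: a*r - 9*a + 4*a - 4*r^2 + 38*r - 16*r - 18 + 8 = -5*a - 4*r^2 + r*(a + 22) - 10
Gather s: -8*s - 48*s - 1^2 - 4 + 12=7 - 56*s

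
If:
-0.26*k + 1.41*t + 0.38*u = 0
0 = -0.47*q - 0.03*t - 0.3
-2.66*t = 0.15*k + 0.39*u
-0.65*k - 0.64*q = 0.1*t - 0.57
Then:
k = 1.55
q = -0.60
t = -0.53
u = 3.04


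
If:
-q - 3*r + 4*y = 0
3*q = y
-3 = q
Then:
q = -3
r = -11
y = -9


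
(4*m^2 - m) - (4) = 4*m^2 - m - 4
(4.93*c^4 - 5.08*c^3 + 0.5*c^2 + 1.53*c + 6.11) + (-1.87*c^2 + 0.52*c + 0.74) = 4.93*c^4 - 5.08*c^3 - 1.37*c^2 + 2.05*c + 6.85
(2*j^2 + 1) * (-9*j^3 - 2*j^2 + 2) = -18*j^5 - 4*j^4 - 9*j^3 + 2*j^2 + 2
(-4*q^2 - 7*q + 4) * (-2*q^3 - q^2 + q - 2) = 8*q^5 + 18*q^4 - 5*q^3 - 3*q^2 + 18*q - 8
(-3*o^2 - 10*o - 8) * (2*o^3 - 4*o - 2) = -6*o^5 - 20*o^4 - 4*o^3 + 46*o^2 + 52*o + 16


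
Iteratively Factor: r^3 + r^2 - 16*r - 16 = (r + 4)*(r^2 - 3*r - 4) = (r - 4)*(r + 4)*(r + 1)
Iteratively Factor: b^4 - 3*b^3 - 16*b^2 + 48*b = (b + 4)*(b^3 - 7*b^2 + 12*b) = (b - 4)*(b + 4)*(b^2 - 3*b) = (b - 4)*(b - 3)*(b + 4)*(b)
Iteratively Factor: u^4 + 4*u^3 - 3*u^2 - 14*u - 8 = (u + 4)*(u^3 - 3*u - 2) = (u - 2)*(u + 4)*(u^2 + 2*u + 1) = (u - 2)*(u + 1)*(u + 4)*(u + 1)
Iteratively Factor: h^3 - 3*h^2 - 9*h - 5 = (h + 1)*(h^2 - 4*h - 5) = (h - 5)*(h + 1)*(h + 1)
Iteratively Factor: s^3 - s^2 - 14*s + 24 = (s - 3)*(s^2 + 2*s - 8) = (s - 3)*(s - 2)*(s + 4)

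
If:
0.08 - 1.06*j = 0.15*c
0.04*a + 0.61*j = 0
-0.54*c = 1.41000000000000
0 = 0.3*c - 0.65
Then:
No Solution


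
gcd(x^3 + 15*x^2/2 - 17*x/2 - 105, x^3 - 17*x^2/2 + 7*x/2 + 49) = x - 7/2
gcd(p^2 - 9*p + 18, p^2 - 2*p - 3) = p - 3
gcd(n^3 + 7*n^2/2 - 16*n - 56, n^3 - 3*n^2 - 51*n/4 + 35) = n^2 - n/2 - 14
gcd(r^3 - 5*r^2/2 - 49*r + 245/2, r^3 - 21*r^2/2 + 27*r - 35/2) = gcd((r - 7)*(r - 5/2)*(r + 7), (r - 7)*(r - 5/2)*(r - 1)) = r^2 - 19*r/2 + 35/2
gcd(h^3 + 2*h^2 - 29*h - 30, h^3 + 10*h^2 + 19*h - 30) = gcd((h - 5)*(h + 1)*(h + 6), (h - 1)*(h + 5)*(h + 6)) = h + 6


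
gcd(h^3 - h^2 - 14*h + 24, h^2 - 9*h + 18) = h - 3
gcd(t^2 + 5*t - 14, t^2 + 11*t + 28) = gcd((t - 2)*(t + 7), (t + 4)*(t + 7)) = t + 7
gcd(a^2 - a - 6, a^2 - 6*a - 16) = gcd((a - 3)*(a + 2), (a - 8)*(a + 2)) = a + 2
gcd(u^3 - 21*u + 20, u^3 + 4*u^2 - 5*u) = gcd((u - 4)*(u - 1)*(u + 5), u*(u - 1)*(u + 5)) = u^2 + 4*u - 5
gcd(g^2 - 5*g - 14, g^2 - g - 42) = g - 7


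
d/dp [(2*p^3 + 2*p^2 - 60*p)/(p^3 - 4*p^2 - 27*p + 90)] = 2*(-5*p^4 + 6*p^3 + 123*p^2 + 180*p - 2700)/(p^6 - 8*p^5 - 38*p^4 + 396*p^3 + 9*p^2 - 4860*p + 8100)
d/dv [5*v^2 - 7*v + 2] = 10*v - 7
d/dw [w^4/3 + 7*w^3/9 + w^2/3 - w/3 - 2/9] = 4*w^3/3 + 7*w^2/3 + 2*w/3 - 1/3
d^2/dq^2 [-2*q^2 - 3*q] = -4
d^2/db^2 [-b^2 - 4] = -2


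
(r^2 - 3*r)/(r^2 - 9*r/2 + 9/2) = 2*r/(2*r - 3)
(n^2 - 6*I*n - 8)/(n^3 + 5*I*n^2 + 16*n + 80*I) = (n - 2*I)/(n^2 + 9*I*n - 20)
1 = 1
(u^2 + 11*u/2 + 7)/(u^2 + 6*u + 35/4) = 2*(u + 2)/(2*u + 5)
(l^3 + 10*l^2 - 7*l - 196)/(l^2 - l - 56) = (l^2 + 3*l - 28)/(l - 8)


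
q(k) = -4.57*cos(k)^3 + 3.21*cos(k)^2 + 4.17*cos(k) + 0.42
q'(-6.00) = 0.64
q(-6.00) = 3.34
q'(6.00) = -0.64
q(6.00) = 3.34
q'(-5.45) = -1.69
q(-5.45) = 3.29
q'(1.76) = -2.43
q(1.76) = -0.22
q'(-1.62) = 3.82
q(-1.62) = 0.22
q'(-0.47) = -0.45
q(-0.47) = 3.45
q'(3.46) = -4.47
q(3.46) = 3.27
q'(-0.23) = -0.59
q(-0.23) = 3.30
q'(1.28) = -4.68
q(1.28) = 1.77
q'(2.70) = 5.49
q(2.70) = 2.65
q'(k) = 13.71*sin(k)*cos(k)^2 - 6.42*sin(k)*cos(k) - 4.17*sin(k)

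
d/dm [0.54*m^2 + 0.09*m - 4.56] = 1.08*m + 0.09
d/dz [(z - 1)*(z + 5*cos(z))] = z + (1 - z)*(5*sin(z) - 1) + 5*cos(z)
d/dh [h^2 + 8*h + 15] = 2*h + 8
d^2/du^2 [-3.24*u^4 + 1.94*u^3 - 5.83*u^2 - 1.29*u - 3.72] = -38.88*u^2 + 11.64*u - 11.66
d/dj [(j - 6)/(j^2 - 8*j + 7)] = (j^2 - 8*j - 2*(j - 6)*(j - 4) + 7)/(j^2 - 8*j + 7)^2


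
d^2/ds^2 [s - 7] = 0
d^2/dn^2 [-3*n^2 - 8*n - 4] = -6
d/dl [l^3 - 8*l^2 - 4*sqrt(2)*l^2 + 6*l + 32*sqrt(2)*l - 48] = 3*l^2 - 16*l - 8*sqrt(2)*l + 6 + 32*sqrt(2)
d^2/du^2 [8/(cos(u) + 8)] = 8*(sin(u)^2 + 8*cos(u) + 1)/(cos(u) + 8)^3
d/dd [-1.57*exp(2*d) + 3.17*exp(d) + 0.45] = (3.17 - 3.14*exp(d))*exp(d)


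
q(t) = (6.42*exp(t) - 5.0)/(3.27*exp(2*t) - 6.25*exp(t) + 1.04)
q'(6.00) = 0.00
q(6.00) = 0.00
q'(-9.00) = 0.00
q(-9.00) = -4.81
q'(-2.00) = -43.05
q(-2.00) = -16.26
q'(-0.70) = -4.24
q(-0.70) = 1.44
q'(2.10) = -0.33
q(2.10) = 0.28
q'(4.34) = -0.03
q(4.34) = 0.03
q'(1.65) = -0.68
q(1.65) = 0.50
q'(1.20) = -1.83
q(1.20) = 1.00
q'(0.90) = -5.89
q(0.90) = 1.98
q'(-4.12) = -0.44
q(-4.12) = -5.21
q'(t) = (6.42*exp(t) - 5.0)*(-6.54*exp(2*t) + 6.25*exp(t))/(3.27*exp(2*t) - 6.25*exp(t) + 1.04)^2 + 6.42*exp(t)/(3.27*exp(2*t) - 6.25*exp(t) + 1.04)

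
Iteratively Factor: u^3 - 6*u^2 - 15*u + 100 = (u - 5)*(u^2 - u - 20) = (u - 5)*(u + 4)*(u - 5)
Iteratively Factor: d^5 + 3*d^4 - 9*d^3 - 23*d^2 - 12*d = (d)*(d^4 + 3*d^3 - 9*d^2 - 23*d - 12) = d*(d - 3)*(d^3 + 6*d^2 + 9*d + 4) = d*(d - 3)*(d + 1)*(d^2 + 5*d + 4) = d*(d - 3)*(d + 1)*(d + 4)*(d + 1)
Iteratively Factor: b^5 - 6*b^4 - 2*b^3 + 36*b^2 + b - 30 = (b - 1)*(b^4 - 5*b^3 - 7*b^2 + 29*b + 30) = (b - 1)*(b + 1)*(b^3 - 6*b^2 - b + 30) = (b - 5)*(b - 1)*(b + 1)*(b^2 - b - 6) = (b - 5)*(b - 3)*(b - 1)*(b + 1)*(b + 2)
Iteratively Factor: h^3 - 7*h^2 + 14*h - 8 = (h - 4)*(h^2 - 3*h + 2) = (h - 4)*(h - 2)*(h - 1)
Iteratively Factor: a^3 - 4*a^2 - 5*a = (a + 1)*(a^2 - 5*a) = (a - 5)*(a + 1)*(a)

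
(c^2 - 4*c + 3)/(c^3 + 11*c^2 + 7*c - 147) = (c - 1)/(c^2 + 14*c + 49)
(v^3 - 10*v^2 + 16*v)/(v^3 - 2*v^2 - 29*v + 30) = v*(v^2 - 10*v + 16)/(v^3 - 2*v^2 - 29*v + 30)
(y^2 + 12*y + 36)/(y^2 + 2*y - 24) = (y + 6)/(y - 4)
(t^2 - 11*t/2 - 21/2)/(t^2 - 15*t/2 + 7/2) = (2*t + 3)/(2*t - 1)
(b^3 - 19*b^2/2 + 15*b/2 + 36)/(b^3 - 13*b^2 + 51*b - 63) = (b^2 - 13*b/2 - 12)/(b^2 - 10*b + 21)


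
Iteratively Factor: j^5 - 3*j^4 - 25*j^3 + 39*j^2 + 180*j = (j + 3)*(j^4 - 6*j^3 - 7*j^2 + 60*j) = j*(j + 3)*(j^3 - 6*j^2 - 7*j + 60) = j*(j - 5)*(j + 3)*(j^2 - j - 12) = j*(j - 5)*(j + 3)^2*(j - 4)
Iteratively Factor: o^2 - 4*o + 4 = (o - 2)*(o - 2)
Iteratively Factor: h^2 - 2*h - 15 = (h - 5)*(h + 3)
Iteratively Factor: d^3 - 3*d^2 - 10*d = (d + 2)*(d^2 - 5*d) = d*(d + 2)*(d - 5)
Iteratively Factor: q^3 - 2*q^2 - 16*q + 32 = (q - 2)*(q^2 - 16) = (q - 2)*(q + 4)*(q - 4)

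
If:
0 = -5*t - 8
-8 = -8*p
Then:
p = 1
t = -8/5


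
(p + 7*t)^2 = p^2 + 14*p*t + 49*t^2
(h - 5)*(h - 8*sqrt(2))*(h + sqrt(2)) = h^3 - 7*sqrt(2)*h^2 - 5*h^2 - 16*h + 35*sqrt(2)*h + 80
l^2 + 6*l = l*(l + 6)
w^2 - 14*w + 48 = (w - 8)*(w - 6)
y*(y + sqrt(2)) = y^2 + sqrt(2)*y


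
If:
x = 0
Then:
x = 0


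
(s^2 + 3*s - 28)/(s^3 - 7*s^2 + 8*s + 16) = (s + 7)/(s^2 - 3*s - 4)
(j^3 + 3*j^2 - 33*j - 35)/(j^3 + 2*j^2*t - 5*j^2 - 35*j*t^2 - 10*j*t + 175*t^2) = (-j^2 - 8*j - 7)/(-j^2 - 2*j*t + 35*t^2)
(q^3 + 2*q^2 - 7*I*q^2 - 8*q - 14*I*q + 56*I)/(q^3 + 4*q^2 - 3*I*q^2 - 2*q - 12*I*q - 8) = (q^2 - q*(2 + 7*I) + 14*I)/(q^2 - 3*I*q - 2)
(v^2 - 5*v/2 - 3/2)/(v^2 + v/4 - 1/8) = 4*(v - 3)/(4*v - 1)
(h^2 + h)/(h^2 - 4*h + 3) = h*(h + 1)/(h^2 - 4*h + 3)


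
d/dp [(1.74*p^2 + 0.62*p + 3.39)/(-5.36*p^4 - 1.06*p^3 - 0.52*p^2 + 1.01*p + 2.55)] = (18.6528*p^5 + 11.814*p^4 + 73.996*p^3 + 12.86*p^2 + 12.3996*p - 1.8429)/(28.7296*p^8 + 11.3632*p^7 + 6.698*p^6 - 9.7248*p^5 - 29.2068*p^4 - 6.4564*p^3 - 1.6319*p^2 + 5.151*p + 6.5025)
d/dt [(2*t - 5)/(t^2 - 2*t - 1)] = 2*(-t^2 + 5*t - 6)/(t^4 - 4*t^3 + 2*t^2 + 4*t + 1)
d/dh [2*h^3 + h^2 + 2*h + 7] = 6*h^2 + 2*h + 2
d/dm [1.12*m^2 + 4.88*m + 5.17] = 2.24*m + 4.88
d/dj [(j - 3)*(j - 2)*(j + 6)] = 3*j^2 + 2*j - 24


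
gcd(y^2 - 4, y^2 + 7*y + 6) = 1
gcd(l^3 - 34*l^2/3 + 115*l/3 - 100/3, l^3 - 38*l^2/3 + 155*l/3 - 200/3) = l^2 - 10*l + 25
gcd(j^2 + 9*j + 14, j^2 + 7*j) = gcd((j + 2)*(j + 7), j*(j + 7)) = j + 7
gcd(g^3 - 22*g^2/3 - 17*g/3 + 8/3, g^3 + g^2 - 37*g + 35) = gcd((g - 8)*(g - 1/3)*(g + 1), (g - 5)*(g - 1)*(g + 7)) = 1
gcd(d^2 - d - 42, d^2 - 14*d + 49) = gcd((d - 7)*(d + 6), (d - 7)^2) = d - 7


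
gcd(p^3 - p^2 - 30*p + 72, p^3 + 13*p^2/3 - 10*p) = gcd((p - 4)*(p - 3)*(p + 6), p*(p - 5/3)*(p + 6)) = p + 6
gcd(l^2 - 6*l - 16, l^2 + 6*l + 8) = l + 2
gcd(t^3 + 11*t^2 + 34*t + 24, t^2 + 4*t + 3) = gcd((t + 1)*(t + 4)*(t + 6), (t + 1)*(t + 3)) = t + 1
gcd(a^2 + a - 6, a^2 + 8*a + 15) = a + 3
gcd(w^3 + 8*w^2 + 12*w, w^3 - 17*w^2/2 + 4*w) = w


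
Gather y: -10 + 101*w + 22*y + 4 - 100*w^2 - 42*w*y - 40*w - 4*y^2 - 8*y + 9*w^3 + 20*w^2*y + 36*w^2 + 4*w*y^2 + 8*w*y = 9*w^3 - 64*w^2 + 61*w + y^2*(4*w - 4) + y*(20*w^2 - 34*w + 14) - 6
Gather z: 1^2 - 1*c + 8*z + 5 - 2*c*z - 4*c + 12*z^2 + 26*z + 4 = -5*c + 12*z^2 + z*(34 - 2*c) + 10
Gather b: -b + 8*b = 7*b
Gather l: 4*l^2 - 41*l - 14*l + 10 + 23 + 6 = 4*l^2 - 55*l + 39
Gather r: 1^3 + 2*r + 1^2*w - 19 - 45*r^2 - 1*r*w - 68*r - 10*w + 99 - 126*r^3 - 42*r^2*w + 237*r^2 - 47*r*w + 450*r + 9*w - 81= -126*r^3 + r^2*(192 - 42*w) + r*(384 - 48*w)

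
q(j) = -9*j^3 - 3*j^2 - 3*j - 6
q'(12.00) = -3963.00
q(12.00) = -16026.00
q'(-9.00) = -2136.00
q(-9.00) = 6339.00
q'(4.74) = -638.07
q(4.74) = -1046.09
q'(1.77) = -98.21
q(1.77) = -70.62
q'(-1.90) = -89.07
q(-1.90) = 50.60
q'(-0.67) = -11.10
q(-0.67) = -2.63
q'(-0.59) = -8.86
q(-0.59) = -3.43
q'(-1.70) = -70.83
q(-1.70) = 34.65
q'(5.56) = -871.03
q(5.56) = -1662.34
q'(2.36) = -167.54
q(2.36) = -148.09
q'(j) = -27*j^2 - 6*j - 3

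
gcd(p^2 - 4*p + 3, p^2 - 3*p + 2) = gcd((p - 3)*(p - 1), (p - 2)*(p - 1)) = p - 1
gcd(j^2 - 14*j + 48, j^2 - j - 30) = j - 6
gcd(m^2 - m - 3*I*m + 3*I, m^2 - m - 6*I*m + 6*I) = m - 1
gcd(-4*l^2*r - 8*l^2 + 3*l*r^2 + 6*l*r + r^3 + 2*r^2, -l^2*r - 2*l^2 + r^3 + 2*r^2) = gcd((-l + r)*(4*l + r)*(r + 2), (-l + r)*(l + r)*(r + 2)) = -l*r - 2*l + r^2 + 2*r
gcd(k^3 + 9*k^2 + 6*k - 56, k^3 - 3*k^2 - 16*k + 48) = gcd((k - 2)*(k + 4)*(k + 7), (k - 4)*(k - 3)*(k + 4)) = k + 4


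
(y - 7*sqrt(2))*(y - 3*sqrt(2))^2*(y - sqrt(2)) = y^4 - 14*sqrt(2)*y^3 + 128*y^2 - 228*sqrt(2)*y + 252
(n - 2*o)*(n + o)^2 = n^3 - 3*n*o^2 - 2*o^3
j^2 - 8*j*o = j*(j - 8*o)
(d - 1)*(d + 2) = d^2 + d - 2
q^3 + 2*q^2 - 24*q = q*(q - 4)*(q + 6)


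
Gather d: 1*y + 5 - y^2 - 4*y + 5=-y^2 - 3*y + 10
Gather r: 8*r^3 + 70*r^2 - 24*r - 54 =8*r^3 + 70*r^2 - 24*r - 54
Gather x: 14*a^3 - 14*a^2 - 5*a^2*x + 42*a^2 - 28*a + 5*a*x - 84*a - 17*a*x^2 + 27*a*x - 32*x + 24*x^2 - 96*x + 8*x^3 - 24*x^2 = 14*a^3 + 28*a^2 - 17*a*x^2 - 112*a + 8*x^3 + x*(-5*a^2 + 32*a - 128)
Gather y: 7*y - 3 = 7*y - 3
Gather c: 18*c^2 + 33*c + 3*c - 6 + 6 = 18*c^2 + 36*c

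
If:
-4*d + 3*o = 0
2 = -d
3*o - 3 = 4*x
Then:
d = -2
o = -8/3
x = -11/4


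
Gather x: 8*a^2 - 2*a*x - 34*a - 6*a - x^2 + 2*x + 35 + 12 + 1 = 8*a^2 - 40*a - x^2 + x*(2 - 2*a) + 48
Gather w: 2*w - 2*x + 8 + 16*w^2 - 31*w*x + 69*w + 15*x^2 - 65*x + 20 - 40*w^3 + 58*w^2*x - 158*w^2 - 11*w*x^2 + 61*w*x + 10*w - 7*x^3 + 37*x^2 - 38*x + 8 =-40*w^3 + w^2*(58*x - 142) + w*(-11*x^2 + 30*x + 81) - 7*x^3 + 52*x^2 - 105*x + 36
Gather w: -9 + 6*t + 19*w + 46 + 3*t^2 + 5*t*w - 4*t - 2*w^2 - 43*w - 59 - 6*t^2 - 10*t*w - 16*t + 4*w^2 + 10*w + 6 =-3*t^2 - 14*t + 2*w^2 + w*(-5*t - 14) - 16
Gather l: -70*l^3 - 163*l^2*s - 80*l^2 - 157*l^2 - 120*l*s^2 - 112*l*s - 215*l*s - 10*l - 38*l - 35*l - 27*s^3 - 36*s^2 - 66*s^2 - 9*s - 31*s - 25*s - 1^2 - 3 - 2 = -70*l^3 + l^2*(-163*s - 237) + l*(-120*s^2 - 327*s - 83) - 27*s^3 - 102*s^2 - 65*s - 6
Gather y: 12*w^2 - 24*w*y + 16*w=12*w^2 - 24*w*y + 16*w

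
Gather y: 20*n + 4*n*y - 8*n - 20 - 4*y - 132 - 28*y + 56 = 12*n + y*(4*n - 32) - 96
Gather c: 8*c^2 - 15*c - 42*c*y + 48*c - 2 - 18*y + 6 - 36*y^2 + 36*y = 8*c^2 + c*(33 - 42*y) - 36*y^2 + 18*y + 4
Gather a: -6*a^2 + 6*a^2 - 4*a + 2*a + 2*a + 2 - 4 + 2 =0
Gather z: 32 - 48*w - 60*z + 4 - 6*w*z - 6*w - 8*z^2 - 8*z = -54*w - 8*z^2 + z*(-6*w - 68) + 36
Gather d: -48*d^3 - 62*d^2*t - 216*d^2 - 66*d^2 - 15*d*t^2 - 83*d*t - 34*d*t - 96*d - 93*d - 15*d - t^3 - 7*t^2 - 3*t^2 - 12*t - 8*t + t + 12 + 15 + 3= -48*d^3 + d^2*(-62*t - 282) + d*(-15*t^2 - 117*t - 204) - t^3 - 10*t^2 - 19*t + 30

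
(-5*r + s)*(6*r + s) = -30*r^2 + r*s + s^2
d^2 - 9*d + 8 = (d - 8)*(d - 1)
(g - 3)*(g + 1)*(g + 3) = g^3 + g^2 - 9*g - 9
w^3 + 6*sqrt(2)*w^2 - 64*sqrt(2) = (w - 2*sqrt(2))*(w + 4*sqrt(2))^2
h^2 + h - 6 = (h - 2)*(h + 3)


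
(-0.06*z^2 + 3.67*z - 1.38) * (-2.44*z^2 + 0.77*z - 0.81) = 0.1464*z^4 - 9.001*z^3 + 6.2417*z^2 - 4.0353*z + 1.1178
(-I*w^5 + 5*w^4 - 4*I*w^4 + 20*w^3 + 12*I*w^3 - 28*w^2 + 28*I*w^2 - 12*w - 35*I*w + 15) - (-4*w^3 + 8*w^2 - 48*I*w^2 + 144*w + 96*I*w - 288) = -I*w^5 + 5*w^4 - 4*I*w^4 + 24*w^3 + 12*I*w^3 - 36*w^2 + 76*I*w^2 - 156*w - 131*I*w + 303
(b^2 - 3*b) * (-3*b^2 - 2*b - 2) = -3*b^4 + 7*b^3 + 4*b^2 + 6*b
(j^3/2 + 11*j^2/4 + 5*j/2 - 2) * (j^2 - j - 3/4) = j^5/2 + 9*j^4/4 - 5*j^3/8 - 105*j^2/16 + j/8 + 3/2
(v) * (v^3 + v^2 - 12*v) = v^4 + v^3 - 12*v^2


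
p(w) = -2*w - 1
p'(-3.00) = -2.00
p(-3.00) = 5.00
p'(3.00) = -2.00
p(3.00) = -7.00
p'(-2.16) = -2.00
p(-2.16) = 3.32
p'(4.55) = -2.00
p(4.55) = -10.10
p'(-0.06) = -2.00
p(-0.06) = -0.88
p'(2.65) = -2.00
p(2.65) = -6.30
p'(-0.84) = -2.00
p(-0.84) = 0.68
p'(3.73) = -2.00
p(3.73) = -8.46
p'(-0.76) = -2.00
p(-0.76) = 0.52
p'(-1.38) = -2.00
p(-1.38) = 1.76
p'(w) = -2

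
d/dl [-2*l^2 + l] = 1 - 4*l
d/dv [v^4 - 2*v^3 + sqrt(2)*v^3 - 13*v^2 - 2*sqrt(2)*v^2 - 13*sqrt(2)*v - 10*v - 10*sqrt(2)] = 4*v^3 - 6*v^2 + 3*sqrt(2)*v^2 - 26*v - 4*sqrt(2)*v - 13*sqrt(2) - 10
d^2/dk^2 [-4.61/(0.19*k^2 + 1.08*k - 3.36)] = (0.332842*k^2 + 1.891944*k - 4.61*(0.38*k + 1.08)*(0.76*k + 2.16) - 5.886048)/(0.19*k^2 + 1.08*k - 3.36)^3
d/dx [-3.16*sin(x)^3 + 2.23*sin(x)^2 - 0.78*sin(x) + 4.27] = (-9.48*sin(x)^2 + 4.46*sin(x) - 0.78)*cos(x)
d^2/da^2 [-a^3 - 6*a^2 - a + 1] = -6*a - 12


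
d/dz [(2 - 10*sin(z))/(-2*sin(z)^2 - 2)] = (2*sin(z) + 5*cos(z)^2)*cos(z)/(sin(z)^2 + 1)^2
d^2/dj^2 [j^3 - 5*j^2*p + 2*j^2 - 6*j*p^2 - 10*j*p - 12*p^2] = 6*j - 10*p + 4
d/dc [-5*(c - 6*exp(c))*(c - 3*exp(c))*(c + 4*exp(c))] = 25*c^2*exp(c) - 15*c^2 + 180*c*exp(2*c) + 50*c*exp(c) - 1080*exp(3*c) + 90*exp(2*c)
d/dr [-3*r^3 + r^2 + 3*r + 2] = -9*r^2 + 2*r + 3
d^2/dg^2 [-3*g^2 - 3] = -6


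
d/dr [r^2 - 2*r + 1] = 2*r - 2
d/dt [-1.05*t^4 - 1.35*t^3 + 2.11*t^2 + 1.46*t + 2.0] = -4.2*t^3 - 4.05*t^2 + 4.22*t + 1.46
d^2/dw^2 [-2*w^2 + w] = -4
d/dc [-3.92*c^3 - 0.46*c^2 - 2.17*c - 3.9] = -11.76*c^2 - 0.92*c - 2.17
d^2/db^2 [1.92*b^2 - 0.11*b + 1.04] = 3.84000000000000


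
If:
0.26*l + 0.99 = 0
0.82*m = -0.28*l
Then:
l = -3.81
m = 1.30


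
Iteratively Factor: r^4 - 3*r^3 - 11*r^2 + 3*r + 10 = (r + 2)*(r^3 - 5*r^2 - r + 5) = (r - 1)*(r + 2)*(r^2 - 4*r - 5) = (r - 1)*(r + 1)*(r + 2)*(r - 5)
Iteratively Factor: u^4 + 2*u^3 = (u)*(u^3 + 2*u^2) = u*(u + 2)*(u^2) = u^2*(u + 2)*(u)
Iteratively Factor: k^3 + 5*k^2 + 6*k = (k)*(k^2 + 5*k + 6) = k*(k + 3)*(k + 2)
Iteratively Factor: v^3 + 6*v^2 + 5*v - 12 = (v - 1)*(v^2 + 7*v + 12) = (v - 1)*(v + 4)*(v + 3)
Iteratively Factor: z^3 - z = (z)*(z^2 - 1) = z*(z + 1)*(z - 1)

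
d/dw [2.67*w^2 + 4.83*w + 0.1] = 5.34*w + 4.83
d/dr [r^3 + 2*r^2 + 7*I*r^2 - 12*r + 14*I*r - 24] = 3*r^2 + r*(4 + 14*I) - 12 + 14*I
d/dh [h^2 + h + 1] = 2*h + 1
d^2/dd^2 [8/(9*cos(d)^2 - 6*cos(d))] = 4*(-18*(1 - cos(2*d))^2 - 45*cos(d) - 22*cos(2*d) + 9*cos(3*d) + 66)/(3*(3*cos(d) - 2)^3*cos(d)^3)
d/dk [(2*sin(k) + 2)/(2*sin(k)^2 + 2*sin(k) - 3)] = 2*(-4*sin(k) + cos(2*k) - 6)*cos(k)/(2*sin(k) - cos(2*k) - 2)^2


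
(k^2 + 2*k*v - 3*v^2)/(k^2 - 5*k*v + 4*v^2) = (-k - 3*v)/(-k + 4*v)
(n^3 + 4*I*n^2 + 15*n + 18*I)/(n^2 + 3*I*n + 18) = n + I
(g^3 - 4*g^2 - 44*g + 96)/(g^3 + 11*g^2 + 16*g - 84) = (g - 8)/(g + 7)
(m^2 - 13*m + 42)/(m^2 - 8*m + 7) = (m - 6)/(m - 1)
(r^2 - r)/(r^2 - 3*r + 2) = r/(r - 2)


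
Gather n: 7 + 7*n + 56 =7*n + 63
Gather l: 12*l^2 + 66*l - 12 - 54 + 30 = 12*l^2 + 66*l - 36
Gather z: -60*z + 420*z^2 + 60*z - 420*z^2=0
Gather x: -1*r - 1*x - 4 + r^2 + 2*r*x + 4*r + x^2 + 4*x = r^2 + 3*r + x^2 + x*(2*r + 3) - 4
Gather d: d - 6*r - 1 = d - 6*r - 1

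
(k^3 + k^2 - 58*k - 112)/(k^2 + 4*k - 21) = (k^2 - 6*k - 16)/(k - 3)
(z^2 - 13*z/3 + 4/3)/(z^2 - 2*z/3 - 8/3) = (-3*z^2 + 13*z - 4)/(-3*z^2 + 2*z + 8)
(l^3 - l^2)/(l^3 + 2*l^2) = (l - 1)/(l + 2)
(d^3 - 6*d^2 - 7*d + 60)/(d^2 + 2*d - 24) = (d^2 - 2*d - 15)/(d + 6)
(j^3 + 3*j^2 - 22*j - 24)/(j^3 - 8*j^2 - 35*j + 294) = (j^2 - 3*j - 4)/(j^2 - 14*j + 49)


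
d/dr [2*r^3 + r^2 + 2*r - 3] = 6*r^2 + 2*r + 2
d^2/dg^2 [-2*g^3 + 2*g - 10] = -12*g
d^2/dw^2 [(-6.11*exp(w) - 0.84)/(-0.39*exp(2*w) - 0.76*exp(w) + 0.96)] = (0.929331*exp(4*w) - 1.299948*exp(3*w) + 14.472432*exp(2*w) + 6.201024*exp(w) + 6.24384)*exp(w)/(0.059319*exp(6*w) + 0.346788*exp(5*w) + 0.237744*exp(4*w) - 1.268288*exp(3*w) - 0.585216*exp(2*w) + 2.101248*exp(w) - 0.884736)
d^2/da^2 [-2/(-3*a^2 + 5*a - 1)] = 4*(-9*a^2 + 15*a + (6*a - 5)^2 - 3)/(3*a^2 - 5*a + 1)^3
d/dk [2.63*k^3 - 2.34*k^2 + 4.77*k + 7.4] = 7.89*k^2 - 4.68*k + 4.77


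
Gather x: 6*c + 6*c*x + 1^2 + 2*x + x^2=6*c + x^2 + x*(6*c + 2) + 1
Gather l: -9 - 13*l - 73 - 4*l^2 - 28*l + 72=-4*l^2 - 41*l - 10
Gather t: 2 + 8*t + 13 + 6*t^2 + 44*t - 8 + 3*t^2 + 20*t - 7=9*t^2 + 72*t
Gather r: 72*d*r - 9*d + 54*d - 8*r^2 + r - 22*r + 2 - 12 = 45*d - 8*r^2 + r*(72*d - 21) - 10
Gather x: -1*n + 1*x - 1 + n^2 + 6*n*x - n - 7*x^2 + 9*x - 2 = n^2 - 2*n - 7*x^2 + x*(6*n + 10) - 3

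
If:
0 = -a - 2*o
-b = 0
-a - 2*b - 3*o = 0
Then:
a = 0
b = 0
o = 0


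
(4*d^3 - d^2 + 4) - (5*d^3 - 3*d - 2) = -d^3 - d^2 + 3*d + 6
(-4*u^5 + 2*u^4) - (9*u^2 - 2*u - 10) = -4*u^5 + 2*u^4 - 9*u^2 + 2*u + 10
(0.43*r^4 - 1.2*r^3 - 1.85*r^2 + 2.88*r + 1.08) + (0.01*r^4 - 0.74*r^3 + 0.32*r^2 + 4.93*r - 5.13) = 0.44*r^4 - 1.94*r^3 - 1.53*r^2 + 7.81*r - 4.05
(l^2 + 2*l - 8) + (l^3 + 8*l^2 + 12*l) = l^3 + 9*l^2 + 14*l - 8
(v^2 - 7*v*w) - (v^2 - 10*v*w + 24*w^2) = 3*v*w - 24*w^2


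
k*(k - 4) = k^2 - 4*k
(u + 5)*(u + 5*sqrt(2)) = u^2 + 5*u + 5*sqrt(2)*u + 25*sqrt(2)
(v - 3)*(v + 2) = v^2 - v - 6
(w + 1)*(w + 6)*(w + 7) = w^3 + 14*w^2 + 55*w + 42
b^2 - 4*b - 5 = (b - 5)*(b + 1)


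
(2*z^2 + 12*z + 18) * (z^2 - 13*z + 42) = 2*z^4 - 14*z^3 - 54*z^2 + 270*z + 756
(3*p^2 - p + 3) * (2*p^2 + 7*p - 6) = 6*p^4 + 19*p^3 - 19*p^2 + 27*p - 18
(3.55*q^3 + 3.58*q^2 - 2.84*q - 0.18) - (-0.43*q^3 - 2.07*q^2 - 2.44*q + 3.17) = 3.98*q^3 + 5.65*q^2 - 0.4*q - 3.35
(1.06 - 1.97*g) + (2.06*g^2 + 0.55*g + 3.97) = 2.06*g^2 - 1.42*g + 5.03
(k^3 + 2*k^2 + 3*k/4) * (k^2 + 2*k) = k^5 + 4*k^4 + 19*k^3/4 + 3*k^2/2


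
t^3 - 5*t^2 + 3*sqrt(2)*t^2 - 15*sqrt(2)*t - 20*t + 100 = (t - 5)*(t - 2*sqrt(2))*(t + 5*sqrt(2))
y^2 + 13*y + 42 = (y + 6)*(y + 7)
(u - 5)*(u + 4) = u^2 - u - 20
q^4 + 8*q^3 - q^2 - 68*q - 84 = (q - 3)*(q + 2)^2*(q + 7)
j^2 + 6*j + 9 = (j + 3)^2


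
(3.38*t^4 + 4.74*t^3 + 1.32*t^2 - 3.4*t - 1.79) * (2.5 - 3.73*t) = -12.6074*t^5 - 9.2302*t^4 + 6.9264*t^3 + 15.982*t^2 - 1.8233*t - 4.475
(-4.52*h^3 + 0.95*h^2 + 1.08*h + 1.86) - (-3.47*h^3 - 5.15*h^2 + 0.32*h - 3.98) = -1.05*h^3 + 6.1*h^2 + 0.76*h + 5.84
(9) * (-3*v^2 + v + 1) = -27*v^2 + 9*v + 9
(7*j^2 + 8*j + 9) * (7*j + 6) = 49*j^3 + 98*j^2 + 111*j + 54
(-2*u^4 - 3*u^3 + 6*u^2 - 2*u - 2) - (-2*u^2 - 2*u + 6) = -2*u^4 - 3*u^3 + 8*u^2 - 8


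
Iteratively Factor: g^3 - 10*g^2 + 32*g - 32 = (g - 2)*(g^2 - 8*g + 16) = (g - 4)*(g - 2)*(g - 4)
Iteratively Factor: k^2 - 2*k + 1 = (k - 1)*(k - 1)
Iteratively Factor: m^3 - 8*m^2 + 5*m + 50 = (m - 5)*(m^2 - 3*m - 10) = (m - 5)*(m + 2)*(m - 5)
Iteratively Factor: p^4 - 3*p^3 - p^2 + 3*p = (p + 1)*(p^3 - 4*p^2 + 3*p) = (p - 3)*(p + 1)*(p^2 - p) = (p - 3)*(p - 1)*(p + 1)*(p)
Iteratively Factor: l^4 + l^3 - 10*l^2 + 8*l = (l - 2)*(l^3 + 3*l^2 - 4*l) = (l - 2)*(l + 4)*(l^2 - l) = (l - 2)*(l - 1)*(l + 4)*(l)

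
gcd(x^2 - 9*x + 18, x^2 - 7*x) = 1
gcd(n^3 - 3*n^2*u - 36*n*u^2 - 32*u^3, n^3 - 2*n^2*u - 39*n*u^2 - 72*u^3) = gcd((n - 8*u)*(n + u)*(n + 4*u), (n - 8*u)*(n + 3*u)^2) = -n + 8*u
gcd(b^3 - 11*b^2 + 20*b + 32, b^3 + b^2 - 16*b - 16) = b^2 - 3*b - 4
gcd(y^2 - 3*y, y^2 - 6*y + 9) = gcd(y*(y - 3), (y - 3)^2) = y - 3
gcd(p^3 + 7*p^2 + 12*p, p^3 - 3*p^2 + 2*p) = p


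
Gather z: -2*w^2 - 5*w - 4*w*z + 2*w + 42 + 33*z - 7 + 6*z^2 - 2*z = -2*w^2 - 3*w + 6*z^2 + z*(31 - 4*w) + 35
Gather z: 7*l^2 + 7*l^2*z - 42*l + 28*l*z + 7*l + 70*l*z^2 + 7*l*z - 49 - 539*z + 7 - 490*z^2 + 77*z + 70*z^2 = 7*l^2 - 35*l + z^2*(70*l - 420) + z*(7*l^2 + 35*l - 462) - 42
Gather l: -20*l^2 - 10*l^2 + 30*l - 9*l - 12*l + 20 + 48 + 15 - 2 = -30*l^2 + 9*l + 81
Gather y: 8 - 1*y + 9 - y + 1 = 18 - 2*y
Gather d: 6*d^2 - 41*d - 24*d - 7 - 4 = 6*d^2 - 65*d - 11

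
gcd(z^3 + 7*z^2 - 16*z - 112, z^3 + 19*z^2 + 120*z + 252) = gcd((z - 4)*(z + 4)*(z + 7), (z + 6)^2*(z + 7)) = z + 7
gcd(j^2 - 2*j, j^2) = j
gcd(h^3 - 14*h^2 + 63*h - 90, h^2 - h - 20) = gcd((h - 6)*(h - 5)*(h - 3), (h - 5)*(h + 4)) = h - 5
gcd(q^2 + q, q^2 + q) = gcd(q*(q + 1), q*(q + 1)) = q^2 + q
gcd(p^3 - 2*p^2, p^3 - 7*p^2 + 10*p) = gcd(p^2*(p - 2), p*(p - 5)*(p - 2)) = p^2 - 2*p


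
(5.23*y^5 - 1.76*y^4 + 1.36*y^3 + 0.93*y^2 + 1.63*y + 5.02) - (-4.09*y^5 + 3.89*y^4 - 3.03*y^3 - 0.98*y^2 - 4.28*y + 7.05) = 9.32*y^5 - 5.65*y^4 + 4.39*y^3 + 1.91*y^2 + 5.91*y - 2.03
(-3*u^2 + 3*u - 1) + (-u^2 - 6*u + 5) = -4*u^2 - 3*u + 4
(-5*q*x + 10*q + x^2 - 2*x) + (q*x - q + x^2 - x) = -4*q*x + 9*q + 2*x^2 - 3*x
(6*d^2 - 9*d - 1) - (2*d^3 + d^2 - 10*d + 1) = -2*d^3 + 5*d^2 + d - 2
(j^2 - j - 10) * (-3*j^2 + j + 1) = -3*j^4 + 4*j^3 + 30*j^2 - 11*j - 10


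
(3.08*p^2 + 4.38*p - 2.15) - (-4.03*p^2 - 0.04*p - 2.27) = 7.11*p^2 + 4.42*p + 0.12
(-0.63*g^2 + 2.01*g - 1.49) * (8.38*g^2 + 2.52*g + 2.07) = -5.2794*g^4 + 15.2562*g^3 - 8.7251*g^2 + 0.405899999999999*g - 3.0843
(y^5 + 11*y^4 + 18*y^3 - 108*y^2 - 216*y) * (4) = 4*y^5 + 44*y^4 + 72*y^3 - 432*y^2 - 864*y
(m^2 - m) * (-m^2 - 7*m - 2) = -m^4 - 6*m^3 + 5*m^2 + 2*m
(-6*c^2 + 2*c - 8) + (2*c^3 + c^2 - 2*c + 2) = 2*c^3 - 5*c^2 - 6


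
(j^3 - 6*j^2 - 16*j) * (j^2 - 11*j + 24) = j^5 - 17*j^4 + 74*j^3 + 32*j^2 - 384*j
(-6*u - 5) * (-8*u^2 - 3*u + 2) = 48*u^3 + 58*u^2 + 3*u - 10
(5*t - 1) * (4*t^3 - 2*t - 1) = 20*t^4 - 4*t^3 - 10*t^2 - 3*t + 1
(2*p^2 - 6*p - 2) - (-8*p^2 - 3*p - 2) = 10*p^2 - 3*p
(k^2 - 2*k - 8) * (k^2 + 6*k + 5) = k^4 + 4*k^3 - 15*k^2 - 58*k - 40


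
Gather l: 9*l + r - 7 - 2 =9*l + r - 9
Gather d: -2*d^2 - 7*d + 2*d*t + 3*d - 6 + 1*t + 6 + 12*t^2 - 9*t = -2*d^2 + d*(2*t - 4) + 12*t^2 - 8*t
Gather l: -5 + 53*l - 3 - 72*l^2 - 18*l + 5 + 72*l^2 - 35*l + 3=0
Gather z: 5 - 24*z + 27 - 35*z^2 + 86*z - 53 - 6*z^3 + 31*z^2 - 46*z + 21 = -6*z^3 - 4*z^2 + 16*z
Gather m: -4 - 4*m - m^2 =-m^2 - 4*m - 4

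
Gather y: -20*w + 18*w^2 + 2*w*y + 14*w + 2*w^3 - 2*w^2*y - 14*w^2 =2*w^3 + 4*w^2 - 6*w + y*(-2*w^2 + 2*w)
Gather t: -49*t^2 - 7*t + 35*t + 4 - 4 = -49*t^2 + 28*t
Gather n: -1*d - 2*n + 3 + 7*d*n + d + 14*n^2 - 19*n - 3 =14*n^2 + n*(7*d - 21)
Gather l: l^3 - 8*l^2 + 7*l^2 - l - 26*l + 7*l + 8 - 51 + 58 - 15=l^3 - l^2 - 20*l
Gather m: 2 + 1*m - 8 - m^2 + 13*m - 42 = -m^2 + 14*m - 48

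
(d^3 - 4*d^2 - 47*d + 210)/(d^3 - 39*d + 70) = (d - 6)/(d - 2)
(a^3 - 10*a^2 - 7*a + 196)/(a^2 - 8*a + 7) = (a^2 - 3*a - 28)/(a - 1)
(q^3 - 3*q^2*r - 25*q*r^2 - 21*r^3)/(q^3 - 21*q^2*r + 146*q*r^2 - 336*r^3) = (q^2 + 4*q*r + 3*r^2)/(q^2 - 14*q*r + 48*r^2)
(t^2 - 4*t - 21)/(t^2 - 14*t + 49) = (t + 3)/(t - 7)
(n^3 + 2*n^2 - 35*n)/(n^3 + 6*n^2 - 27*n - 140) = n/(n + 4)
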